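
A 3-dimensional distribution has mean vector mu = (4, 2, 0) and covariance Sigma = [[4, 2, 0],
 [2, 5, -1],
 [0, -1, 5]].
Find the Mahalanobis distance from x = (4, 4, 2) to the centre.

Step 1 — centre the observation: (x - mu) = (0, 2, 2).

Step 2 — invert Sigma (cofactor / det for 3×3, or solve directly):
  Sigma^{-1} = [[0.3158, -0.1316, -0.0263],
 [-0.1316, 0.2632, 0.0526],
 [-0.0263, 0.0526, 0.2105]].

Step 3 — form the quadratic (x - mu)^T · Sigma^{-1} · (x - mu):
  Sigma^{-1} · (x - mu) = (-0.3158, 0.6316, 0.5263).
  (x - mu)^T · [Sigma^{-1} · (x - mu)] = (0)·(-0.3158) + (2)·(0.6316) + (2)·(0.5263) = 2.3158.

Step 4 — take square root: d = √(2.3158) ≈ 1.5218.

d(x, mu) = √(2.3158) ≈ 1.5218


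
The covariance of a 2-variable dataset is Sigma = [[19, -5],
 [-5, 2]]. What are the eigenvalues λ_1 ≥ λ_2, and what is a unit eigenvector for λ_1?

Step 1 — characteristic polynomial of 2×2 Sigma:
  det(Sigma - λI) = λ² - trace · λ + det = 0.
  trace = 19 + 2 = 21, det = 19·2 - (-5)² = 13.
Step 2 — discriminant:
  Δ = trace² - 4·det = 441 - 52 = 389.
Step 3 — eigenvalues:
  λ = (trace ± √Δ)/2 = (21 ± 19.7231)/2,
  λ_1 = 20.3615,  λ_2 = 0.6385.

Step 4 — unit eigenvector for λ_1: solve (Sigma - λ_1 I)v = 0. First row:
  (19 - 20.3615)·v_x + (-5)·v_y = 0, i.e. (-1.3615)·v_x + (-5)·v_y = 0,
  so v ∝ (b, λ_1 - a) = (-5, 1.3615); multiply by -1 so the first entry is positive: u = (5, -1.3615).
  ||u|| = √((5)² + (-1.3615)²) = √(26.8538) ≈ 5.1821,
  v_1 = u/||u|| ≈ (0.9649, -0.2627) (||v_1|| = 1).

λ_1 = 20.3615,  λ_2 = 0.6385;  v_1 ≈ (0.9649, -0.2627)


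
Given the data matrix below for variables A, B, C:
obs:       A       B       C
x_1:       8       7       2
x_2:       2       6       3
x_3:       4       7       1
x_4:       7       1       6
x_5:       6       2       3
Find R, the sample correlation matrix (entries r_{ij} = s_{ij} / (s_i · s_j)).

Step 1 — column means:
  mean(A) = (8 + 2 + 4 + 7 + 6) / 5 = 27/5 = 5.4
  mean(B) = (7 + 6 + 7 + 1 + 2) / 5 = 23/5 = 4.6
  mean(C) = (2 + 3 + 1 + 6 + 3) / 5 = 15/5 = 3

Step 2 — sample variances and covariances s[i,j] = (1/(n-1)) · Σ_k (x_{k,i} - mean_i) · (x_{k,j} - mean_j), with n-1 = 4:
  s[A,A] = ((2.6)·(2.6) + (-3.4)·(-3.4) + (-1.4)·(-1.4) + (1.6)·(1.6) + (0.6)·(0.6)) / 4 = 23.2/4 = 5.8
  s[A,B] = ((2.6)·(2.4) + (-3.4)·(1.4) + (-1.4)·(2.4) + (1.6)·(-3.6) + (0.6)·(-2.6)) / 4 = -9.2/4 = -2.3
  s[A,C] = ((2.6)·(-1) + (-3.4)·(0) + (-1.4)·(-2) + (1.6)·(3) + (0.6)·(0)) / 4 = 5/4 = 1.25
  s[B,B] = ((2.4)·(2.4) + (1.4)·(1.4) + (2.4)·(2.4) + (-3.6)·(-3.6) + (-2.6)·(-2.6)) / 4 = 33.2/4 = 8.3
  s[B,C] = ((2.4)·(-1) + (1.4)·(0) + (2.4)·(-2) + (-3.6)·(3) + (-2.6)·(0)) / 4 = -18/4 = -4.5
  s[C,C] = ((-1)·(-1) + (0)·(0) + (-2)·(-2) + (3)·(3) + (0)·(0)) / 4 = 14/4 = 3.5
  Sample standard deviations s_i = √(s[i,i]):
  s(A) = √(5.8) = 2.4083
  s(B) = √(8.3) = 2.881
  s(C) = √(3.5) = 1.8708

Step 3 — r_{ij} = s_{ij} / (s_i · s_j):
  r[A,A] = 1 (diagonal).
  r[A,B] = -2.3 / (2.4083 · 2.881) = -2.3 / 6.9383 = -0.3315
  r[A,C] = 1.25 / (2.4083 · 1.8708) = 1.25 / 4.5056 = 0.2774
  r[B,B] = 1 (diagonal).
  r[B,C] = -4.5 / (2.881 · 1.8708) = -4.5 / 5.3898 = -0.8349
  r[C,C] = 1 (diagonal).

R is symmetric with unit diagonal. Assembling:

R = [[1, -0.3315, 0.2774],
 [-0.3315, 1, -0.8349],
 [0.2774, -0.8349, 1]]


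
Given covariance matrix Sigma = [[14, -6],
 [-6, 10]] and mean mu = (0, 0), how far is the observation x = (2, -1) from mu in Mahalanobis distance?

Step 1 — centre the observation: (x - mu) = (2, -1).

Step 2 — invert Sigma. det(Sigma) = 14·10 - (-6)² = 104.
  Sigma^{-1} = (1/det) · [[d, -b], [-b, a]] = [[0.0962, 0.0577],
 [0.0577, 0.1346]].

Step 3 — form the quadratic (x - mu)^T · Sigma^{-1} · (x - mu):
  Sigma^{-1} · (x - mu) = (0.1346, -0.0192).
  (x - mu)^T · [Sigma^{-1} · (x - mu)] = (2)·(0.1346) + (-1)·(-0.0192) = 0.2885.

Step 4 — take square root: d = √(0.2885) ≈ 0.5371.

d(x, mu) = √(0.2885) ≈ 0.5371


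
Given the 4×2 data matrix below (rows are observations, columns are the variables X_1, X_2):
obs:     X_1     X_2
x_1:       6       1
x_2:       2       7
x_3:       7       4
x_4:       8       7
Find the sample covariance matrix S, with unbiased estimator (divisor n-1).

Step 1 — column means:
  mean(X_1) = (6 + 2 + 7 + 8) / 4 = 23/4 = 5.75
  mean(X_2) = (1 + 7 + 4 + 7) / 4 = 19/4 = 4.75

Step 2 — sample covariance S[i,j] = (1/(n-1)) · Σ_k (x_{k,i} - mean_i) · (x_{k,j} - mean_j), with n-1 = 3.
  S[X_1,X_1] = ((0.25)·(0.25) + (-3.75)·(-3.75) + (1.25)·(1.25) + (2.25)·(2.25)) / 3 = 20.75/3 = 6.9167
  S[X_1,X_2] = ((0.25)·(-3.75) + (-3.75)·(2.25) + (1.25)·(-0.75) + (2.25)·(2.25)) / 3 = -5.25/3 = -1.75
  S[X_2,X_2] = ((-3.75)·(-3.75) + (2.25)·(2.25) + (-0.75)·(-0.75) + (2.25)·(2.25)) / 3 = 24.75/3 = 8.25

S is symmetric (S[j,i] = S[i,j]). Assembling:

S = [[6.9167, -1.75],
 [-1.75, 8.25]]


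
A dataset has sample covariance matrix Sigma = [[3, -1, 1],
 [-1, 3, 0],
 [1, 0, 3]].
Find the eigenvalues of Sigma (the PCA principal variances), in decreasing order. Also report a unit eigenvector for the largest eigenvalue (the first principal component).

Step 1 — characteristic polynomial p(λ) = det(λI - Sigma) = λ³ - tr·λ² + c_1·λ - det, where tr = trace, c_1 = sum of the principal 2×2 minors, det = det(Sigma):
  tr = 3 + 3 + 3 = 9,
  c_1 = (3·3 - (-1)²) + (3·3 - (1)²) + (3·3 - (0)²) = 8 + 8 + 9 = 25,
  det = 3·(3·3 - (0)²) - (-1)·((-1)·3 - (0)·(1)) + (1)·((-1)·(0) - 3·(1)) = 3·(9) - (-1)·(-3) + (1)·(-3) = 21.
  So p(λ) = λ³ - 9λ² + 25λ - 21.
Step 2 — look for an integer root (rational root theorem: any rational root is an integer divisor of 21). Testing λ = 3:
  p(3) = 27 - 81 + 75 - 21 = 0  ✓
  Dividing out (λ - 3): p(λ) = (λ - 3)(λ² - 6λ + 7).
Step 3 — remaining eigenvalues from the quadratic λ² - 6λ + 7 = 0:
  Δ = 6² - 4·7 = 36 - 28 = 8,  λ = (6 ± √8)/2 = (6 ± 2.8284)/2 ≈ 4.4142 or 1.5858.
  Sorted: λ_1 = 4.4142,  λ_2 = 3,  λ_3 = 1.5858  (check: sum = 9 = tr ✓).

Step 4 — unit eigenvector for λ_1 ≈ 4.4142: v spans the null space of (Sigma - λ_1 I), whose rows are
  r_1 = (-1.4142, -1, 1),  r_2 = (-1, -1.4142, 0),  r_3 = (1, 0, -1.4142).
  v is orthogonal to every row, so take v ∝ r_1 × r_2 = ((-1)·(0) - (1)·(-1.4142), (1)·(-1) - (-1.4142)·(0), (-1.4142)·(-1.4142) - (-1)·(-1)) ≈ (1.4142, -1, 1).
  Let u = (1.4142, -1, 1).
  ||u|| = √((1.4142)² + (-1)² + (1)²) = √(4) ≈ 2,  v_1 = u/||u|| ≈ (0.7071, -0.5, 0.5) (||v_1|| = 1).

λ_1 = 4.4142,  λ_2 = 3,  λ_3 = 1.5858;  v_1 ≈ (0.7071, -0.5, 0.5)


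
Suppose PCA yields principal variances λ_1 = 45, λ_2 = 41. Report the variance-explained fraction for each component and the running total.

Step 1 — total variance = trace(Sigma) = Σ λ_i = 45 + 41 = 86.

Step 2 — fraction explained by component i = λ_i / Σ λ:
  PC1: 45/86 = 0.5233
  PC2: 41/86 = 0.4767

Step 3 — cumulative fraction after k components = (λ_1 + ... + λ_k) / Σ λ:
  k = 1: 45/86 = 0.5233
  k = 2: (45 + 41)/86 = 86/86 = 1

Summary (fraction, with percent):

explained: PC1 0.5233 (52.33%), PC2 0.4767 (47.67%);  cumulative: 0.5233, 1


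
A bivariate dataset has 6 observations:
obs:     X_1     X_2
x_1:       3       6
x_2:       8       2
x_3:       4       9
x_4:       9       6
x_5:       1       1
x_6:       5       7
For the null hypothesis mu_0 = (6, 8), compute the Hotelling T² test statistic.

Step 1 — sample mean vector:
  mean(X_1) = (3 + 8 + 4 + 9 + 1 + 5) / 6 = 30/6 = 5
  mean(X_2) = (6 + 2 + 9 + 6 + 1 + 7) / 6 = 31/6 = 5.1667
  x̄ = (5, 5.1667),  deviation x̄ - mu_0 = (5, 5.1667) - (6, 8) = (-1, -2.8333).

Step 2 — sample covariance matrix, S[i,j] = (1/(n-1)) · Σ_k (x_{k,i} - mean_i) · (x_{k,j} - mean_j), divisor n-1 = 5:
  S[X_1,X_1] = ((-2)·(-2) + (3)·(3) + (-1)·(-1) + (4)·(4) + (-4)·(-4) + (0)·(0)) / 5 = 46/5 = 9.2
  S[X_1,X_2] = ((-2)·(0.8333) + (3)·(-3.1667) + (-1)·(3.8333) + (4)·(0.8333) + (-4)·(-4.1667) + (0)·(1.8333)) / 5 = 5/5 = 1
  S[X_2,X_2] = ((0.8333)·(0.8333) + (-3.1667)·(-3.1667) + (3.8333)·(3.8333) + (0.8333)·(0.8333) + (-4.1667)·(-4.1667) + (1.8333)·(1.8333)) / 5 = 46.8333/5 = 9.3667
  S = [[9.2, 1],
 [1, 9.3667]].

Step 3 — invert S. det(S) = 9.2·9.3667 - (1)² = 85.1733.
  S^{-1} = (1/det) · [[d, -b], [-b, a]] = [[0.11, -0.0117],
 [-0.0117, 0.108]].

Step 4 — quadratic form (x̄ - mu_0)^T · S^{-1} · (x̄ - mu_0):
  S^{-1} · (x̄ - mu_0) = (-0.0767, -0.2943),
  (x̄ - mu_0)^T · [...] = (-1)·(-0.0767) + (-2.8333)·(-0.2943) = 0.9106.

Step 5 — scale by n: T² = 6 · 0.9106 = 5.4634.

T² ≈ 5.4634


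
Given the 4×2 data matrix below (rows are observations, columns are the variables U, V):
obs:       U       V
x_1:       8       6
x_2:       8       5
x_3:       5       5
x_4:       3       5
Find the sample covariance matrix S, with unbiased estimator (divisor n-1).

Step 1 — column means:
  mean(U) = (8 + 8 + 5 + 3) / 4 = 24/4 = 6
  mean(V) = (6 + 5 + 5 + 5) / 4 = 21/4 = 5.25

Step 2 — sample covariance S[i,j] = (1/(n-1)) · Σ_k (x_{k,i} - mean_i) · (x_{k,j} - mean_j), with n-1 = 3.
  S[U,U] = ((2)·(2) + (2)·(2) + (-1)·(-1) + (-3)·(-3)) / 3 = 18/3 = 6
  S[U,V] = ((2)·(0.75) + (2)·(-0.25) + (-1)·(-0.25) + (-3)·(-0.25)) / 3 = 2/3 = 0.6667
  S[V,V] = ((0.75)·(0.75) + (-0.25)·(-0.25) + (-0.25)·(-0.25) + (-0.25)·(-0.25)) / 3 = 0.75/3 = 0.25

S is symmetric (S[j,i] = S[i,j]). Assembling:

S = [[6, 0.6667],
 [0.6667, 0.25]]


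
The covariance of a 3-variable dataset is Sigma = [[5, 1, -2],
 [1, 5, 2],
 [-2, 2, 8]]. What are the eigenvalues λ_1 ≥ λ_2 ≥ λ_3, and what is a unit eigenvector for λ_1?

Step 1 — characteristic polynomial p(λ) = det(λI - Sigma) = λ³ - tr·λ² + c_1·λ - det, where tr = trace, c_1 = sum of the principal 2×2 minors, det = det(Sigma):
  tr = 5 + 5 + 8 = 18,
  c_1 = (5·5 - (1)²) + (5·8 - (-2)²) + (5·8 - (2)²) = 24 + 36 + 36 = 96,
  det = 5·(5·8 - (2)²) - (1)·((1)·8 - (2)·(-2)) + (-2)·((1)·(2) - 5·(-2)) = 5·(36) - (1)·(12) + (-2)·(12) = 144.
  So p(λ) = λ³ - 18λ² + 96λ - 144.
Step 2 — look for an integer root (rational root theorem: any rational root is an integer divisor of 144). Testing λ = 6:
  p(6) = 216 - 648 + 576 - 144 = 0  ✓
  Dividing out (λ - 6): p(λ) = (λ - 6)(λ² - 12λ + 24).
Step 3 — remaining eigenvalues from the quadratic λ² - 12λ + 24 = 0:
  Δ = 12² - 4·24 = 144 - 96 = 48,  λ = (12 ± √48)/2 = (12 ± 6.9282)/2 ≈ 9.4641 or 2.5359.
  Sorted: λ_1 = 9.4641,  λ_2 = 6,  λ_3 = 2.5359  (check: sum = 18 = tr ✓).

Step 4 — unit eigenvector for λ_1 ≈ 9.4641: v spans the null space of (Sigma - λ_1 I), whose rows are
  r_1 = (-4.4641, 1, -2),  r_2 = (1, -4.4641, 2),  r_3 = (-2, 2, -1.4641).
  v is orthogonal to every row, so take v ∝ r_1 × r_2 = ((1)·(2) - (-2)·(-4.4641), (-2)·(1) - (-4.4641)·(2), (-4.4641)·(-4.4641) - (1)·(1)) ≈ (-6.9282, 6.9282, 18.9282).
  Rescale (multiply by -1 so the first nonzero entry is positive): u = (6.9282, -6.9282, -18.9282).
  ||u|| = √((6.9282)² + (-6.9282)² + (-18.9282)²) = √(454.2769) ≈ 21.3138,  v_1 = u/||u|| ≈ (0.3251, -0.3251, -0.8881) (||v_1|| = 1).

λ_1 = 9.4641,  λ_2 = 6,  λ_3 = 2.5359;  v_1 ≈ (0.3251, -0.3251, -0.8881)


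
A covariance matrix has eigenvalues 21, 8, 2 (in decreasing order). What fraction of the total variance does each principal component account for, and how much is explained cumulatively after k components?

Step 1 — total variance = trace(Sigma) = Σ λ_i = 21 + 8 + 2 = 31.

Step 2 — fraction explained by component i = λ_i / Σ λ:
  PC1: 21/31 = 0.6774
  PC2: 8/31 = 0.2581
  PC3: 2/31 = 0.0645

Step 3 — cumulative fraction after k components = (λ_1 + ... + λ_k) / Σ λ:
  k = 1: 21/31 = 0.6774
  k = 2: (21 + 8)/31 = 29/31 = 0.9355
  k = 3: (21 + 8 + 2)/31 = 31/31 = 1

Summary (fraction, with percent):

explained: PC1 0.6774 (67.74%), PC2 0.2581 (25.81%), PC3 0.0645 (6.45%);  cumulative: 0.6774, 0.9355, 1


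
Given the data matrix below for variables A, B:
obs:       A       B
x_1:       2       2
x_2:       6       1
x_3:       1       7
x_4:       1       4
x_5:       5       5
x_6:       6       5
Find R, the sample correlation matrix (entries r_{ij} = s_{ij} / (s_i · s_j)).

Step 1 — column means:
  mean(A) = (2 + 6 + 1 + 1 + 5 + 6) / 6 = 21/6 = 3.5
  mean(B) = (2 + 1 + 7 + 4 + 5 + 5) / 6 = 24/6 = 4

Step 2 — sample variances and covariances s[i,j] = (1/(n-1)) · Σ_k (x_{k,i} - mean_i) · (x_{k,j} - mean_j), with n-1 = 5:
  s[A,A] = ((-1.5)·(-1.5) + (2.5)·(2.5) + (-2.5)·(-2.5) + (-2.5)·(-2.5) + (1.5)·(1.5) + (2.5)·(2.5)) / 5 = 29.5/5 = 5.9
  s[A,B] = ((-1.5)·(-2) + (2.5)·(-3) + (-2.5)·(3) + (-2.5)·(0) + (1.5)·(1) + (2.5)·(1)) / 5 = -8/5 = -1.6
  s[B,B] = ((-2)·(-2) + (-3)·(-3) + (3)·(3) + (0)·(0) + (1)·(1) + (1)·(1)) / 5 = 24/5 = 4.8
  Sample standard deviations s_i = √(s[i,i]):
  s(A) = √(5.9) = 2.429
  s(B) = √(4.8) = 2.1909

Step 3 — r_{ij} = s_{ij} / (s_i · s_j):
  r[A,A] = 1 (diagonal).
  r[A,B] = -1.6 / (2.429 · 2.1909) = -1.6 / 5.3217 = -0.3007
  r[B,B] = 1 (diagonal).

R is symmetric with unit diagonal. Assembling:

R = [[1, -0.3007],
 [-0.3007, 1]]


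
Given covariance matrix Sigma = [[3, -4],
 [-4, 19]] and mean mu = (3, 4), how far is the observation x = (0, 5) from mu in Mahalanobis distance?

Step 1 — centre the observation: (x - mu) = (-3, 1).

Step 2 — invert Sigma. det(Sigma) = 3·19 - (-4)² = 41.
  Sigma^{-1} = (1/det) · [[d, -b], [-b, a]] = [[0.4634, 0.0976],
 [0.0976, 0.0732]].

Step 3 — form the quadratic (x - mu)^T · Sigma^{-1} · (x - mu):
  Sigma^{-1} · (x - mu) = (-1.2927, -0.2195).
  (x - mu)^T · [Sigma^{-1} · (x - mu)] = (-3)·(-1.2927) + (1)·(-0.2195) = 3.6585.

Step 4 — take square root: d = √(3.6585) ≈ 1.9127.

d(x, mu) = √(3.6585) ≈ 1.9127


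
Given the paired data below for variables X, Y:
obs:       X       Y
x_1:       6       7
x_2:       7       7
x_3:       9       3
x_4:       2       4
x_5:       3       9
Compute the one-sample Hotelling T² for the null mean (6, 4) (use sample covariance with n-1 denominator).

Step 1 — sample mean vector:
  mean(X) = (6 + 7 + 9 + 2 + 3) / 5 = 27/5 = 5.4
  mean(Y) = (7 + 7 + 3 + 4 + 9) / 5 = 30/5 = 6
  x̄ = (5.4, 6),  deviation x̄ - mu_0 = (5.4, 6) - (6, 4) = (-0.6, 2).

Step 2 — sample covariance matrix, S[i,j] = (1/(n-1)) · Σ_k (x_{k,i} - mean_i) · (x_{k,j} - mean_j), divisor n-1 = 4:
  S[X,X] = ((0.6)·(0.6) + (1.6)·(1.6) + (3.6)·(3.6) + (-3.4)·(-3.4) + (-2.4)·(-2.4)) / 4 = 33.2/4 = 8.3
  S[X,Y] = ((0.6)·(1) + (1.6)·(1) + (3.6)·(-3) + (-3.4)·(-2) + (-2.4)·(3)) / 4 = -9/4 = -2.25
  S[Y,Y] = ((1)·(1) + (1)·(1) + (-3)·(-3) + (-2)·(-2) + (3)·(3)) / 4 = 24/4 = 6
  S = [[8.3, -2.25],
 [-2.25, 6]].

Step 3 — invert S. det(S) = 8.3·6 - (-2.25)² = 44.7375.
  S^{-1} = (1/det) · [[d, -b], [-b, a]] = [[0.1341, 0.0503],
 [0.0503, 0.1855]].

Step 4 — quadratic form (x̄ - mu_0)^T · S^{-1} · (x̄ - mu_0):
  S^{-1} · (x̄ - mu_0) = (0.0201, 0.3409),
  (x̄ - mu_0)^T · [...] = (-0.6)·(0.0201) + (2)·(0.3409) = 0.6697.

Step 5 — scale by n: T² = 5 · 0.6697 = 3.3484.

T² ≈ 3.3484


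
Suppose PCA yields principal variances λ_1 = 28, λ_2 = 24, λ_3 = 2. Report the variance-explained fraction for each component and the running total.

Step 1 — total variance = trace(Sigma) = Σ λ_i = 28 + 24 + 2 = 54.

Step 2 — fraction explained by component i = λ_i / Σ λ:
  PC1: 28/54 = 0.5185
  PC2: 24/54 = 0.4444
  PC3: 2/54 = 0.037

Step 3 — cumulative fraction after k components = (λ_1 + ... + λ_k) / Σ λ:
  k = 1: 28/54 = 0.5185
  k = 2: (28 + 24)/54 = 52/54 = 0.963
  k = 3: (28 + 24 + 2)/54 = 54/54 = 1

Summary (fraction, with percent):

explained: PC1 0.5185 (51.85%), PC2 0.4444 (44.44%), PC3 0.037 (3.7%);  cumulative: 0.5185, 0.963, 1


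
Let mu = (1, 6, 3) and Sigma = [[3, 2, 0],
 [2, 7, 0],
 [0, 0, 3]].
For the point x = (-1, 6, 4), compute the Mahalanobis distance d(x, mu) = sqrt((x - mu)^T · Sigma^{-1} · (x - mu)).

Step 1 — centre the observation: (x - mu) = (-2, 0, 1).

Step 2 — invert Sigma (cofactor / det for 3×3, or solve directly):
  Sigma^{-1} = [[0.4118, -0.1176, 0],
 [-0.1176, 0.1765, 0],
 [0, 0, 0.3333]].

Step 3 — form the quadratic (x - mu)^T · Sigma^{-1} · (x - mu):
  Sigma^{-1} · (x - mu) = (-0.8235, 0.2353, 0.3333).
  (x - mu)^T · [Sigma^{-1} · (x - mu)] = (-2)·(-0.8235) + (0)·(0.2353) + (1)·(0.3333) = 1.9804.

Step 4 — take square root: d = √(1.9804) ≈ 1.4073.

d(x, mu) = √(1.9804) ≈ 1.4073


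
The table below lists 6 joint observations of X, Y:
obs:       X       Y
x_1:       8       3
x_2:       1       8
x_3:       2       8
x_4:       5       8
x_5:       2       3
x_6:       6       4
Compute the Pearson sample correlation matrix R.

Step 1 — column means:
  mean(X) = (8 + 1 + 2 + 5 + 2 + 6) / 6 = 24/6 = 4
  mean(Y) = (3 + 8 + 8 + 8 + 3 + 4) / 6 = 34/6 = 5.6667

Step 2 — sample variances and covariances s[i,j] = (1/(n-1)) · Σ_k (x_{k,i} - mean_i) · (x_{k,j} - mean_j), with n-1 = 5:
  s[X,X] = ((4)·(4) + (-3)·(-3) + (-2)·(-2) + (1)·(1) + (-2)·(-2) + (2)·(2)) / 5 = 38/5 = 7.6
  s[X,Y] = ((4)·(-2.6667) + (-3)·(2.3333) + (-2)·(2.3333) + (1)·(2.3333) + (-2)·(-2.6667) + (2)·(-1.6667)) / 5 = -18/5 = -3.6
  s[Y,Y] = ((-2.6667)·(-2.6667) + (2.3333)·(2.3333) + (2.3333)·(2.3333) + (2.3333)·(2.3333) + (-2.6667)·(-2.6667) + (-1.6667)·(-1.6667)) / 5 = 33.3333/5 = 6.6667
  Sample standard deviations s_i = √(s[i,i]):
  s(X) = √(7.6) = 2.7568
  s(Y) = √(6.6667) = 2.582

Step 3 — r_{ij} = s_{ij} / (s_i · s_j):
  r[X,X] = 1 (diagonal).
  r[X,Y] = -3.6 / (2.7568 · 2.582) = -3.6 / 7.1181 = -0.5058
  r[Y,Y] = 1 (diagonal).

R is symmetric with unit diagonal. Assembling:

R = [[1, -0.5058],
 [-0.5058, 1]]


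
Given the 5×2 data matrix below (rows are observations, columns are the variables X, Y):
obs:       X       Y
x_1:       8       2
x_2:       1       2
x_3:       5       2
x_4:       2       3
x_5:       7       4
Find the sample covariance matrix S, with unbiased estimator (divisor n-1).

Step 1 — column means:
  mean(X) = (8 + 1 + 5 + 2 + 7) / 5 = 23/5 = 4.6
  mean(Y) = (2 + 2 + 2 + 3 + 4) / 5 = 13/5 = 2.6

Step 2 — sample covariance S[i,j] = (1/(n-1)) · Σ_k (x_{k,i} - mean_i) · (x_{k,j} - mean_j), with n-1 = 4.
  S[X,X] = ((3.4)·(3.4) + (-3.6)·(-3.6) + (0.4)·(0.4) + (-2.6)·(-2.6) + (2.4)·(2.4)) / 4 = 37.2/4 = 9.3
  S[X,Y] = ((3.4)·(-0.6) + (-3.6)·(-0.6) + (0.4)·(-0.6) + (-2.6)·(0.4) + (2.4)·(1.4)) / 4 = 2.2/4 = 0.55
  S[Y,Y] = ((-0.6)·(-0.6) + (-0.6)·(-0.6) + (-0.6)·(-0.6) + (0.4)·(0.4) + (1.4)·(1.4)) / 4 = 3.2/4 = 0.8

S is symmetric (S[j,i] = S[i,j]). Assembling:

S = [[9.3, 0.55],
 [0.55, 0.8]]


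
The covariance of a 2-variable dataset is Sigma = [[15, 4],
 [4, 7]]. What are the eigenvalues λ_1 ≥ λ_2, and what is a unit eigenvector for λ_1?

Step 1 — characteristic polynomial of 2×2 Sigma:
  det(Sigma - λI) = λ² - trace · λ + det = 0.
  trace = 15 + 7 = 22, det = 15·7 - (4)² = 89.
Step 2 — discriminant:
  Δ = trace² - 4·det = 484 - 356 = 128.
Step 3 — eigenvalues:
  λ = (trace ± √Δ)/2 = (22 ± 11.3137)/2,
  λ_1 = 16.6569,  λ_2 = 5.3431.

Step 4 — unit eigenvector for λ_1: solve (Sigma - λ_1 I)v = 0. First row:
  (15 - 16.6569)·v_x + (4)·v_y = 0, i.e. (-1.6569)·v_x + (4)·v_y = 0,
  so v ∝ (b, λ_1 - a) = (4, 1.6569) = u.
  ||u|| = √((4)² + (1.6569)²) = √(18.7452) ≈ 4.3296,
  v_1 = u/||u|| ≈ (0.9239, 0.3827) (||v_1|| = 1).

λ_1 = 16.6569,  λ_2 = 5.3431;  v_1 ≈ (0.9239, 0.3827)


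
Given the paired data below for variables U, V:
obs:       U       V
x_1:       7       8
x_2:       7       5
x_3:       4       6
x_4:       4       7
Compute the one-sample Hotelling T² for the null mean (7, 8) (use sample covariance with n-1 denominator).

Step 1 — sample mean vector:
  mean(U) = (7 + 7 + 4 + 4) / 4 = 22/4 = 5.5
  mean(V) = (8 + 5 + 6 + 7) / 4 = 26/4 = 6.5
  x̄ = (5.5, 6.5),  deviation x̄ - mu_0 = (5.5, 6.5) - (7, 8) = (-1.5, -1.5).

Step 2 — sample covariance matrix, S[i,j] = (1/(n-1)) · Σ_k (x_{k,i} - mean_i) · (x_{k,j} - mean_j), divisor n-1 = 3:
  S[U,U] = ((1.5)·(1.5) + (1.5)·(1.5) + (-1.5)·(-1.5) + (-1.5)·(-1.5)) / 3 = 9/3 = 3
  S[U,V] = ((1.5)·(1.5) + (1.5)·(-1.5) + (-1.5)·(-0.5) + (-1.5)·(0.5)) / 3 = 0/3 = 0
  S[V,V] = ((1.5)·(1.5) + (-1.5)·(-1.5) + (-0.5)·(-0.5) + (0.5)·(0.5)) / 3 = 5/3 = 1.6667
  S = [[3, 0],
 [0, 1.6667]].

Step 3 — invert S. det(S) = 3·1.6667 - (0)² = 5.
  S^{-1} = (1/det) · [[d, -b], [-b, a]] = [[0.3333, 0],
 [0, 0.6]].

Step 4 — quadratic form (x̄ - mu_0)^T · S^{-1} · (x̄ - mu_0):
  S^{-1} · (x̄ - mu_0) = (-0.5, -0.9),
  (x̄ - mu_0)^T · [...] = (-1.5)·(-0.5) + (-1.5)·(-0.9) = 2.1.

Step 5 — scale by n: T² = 4 · 2.1 = 8.4.

T² ≈ 8.4


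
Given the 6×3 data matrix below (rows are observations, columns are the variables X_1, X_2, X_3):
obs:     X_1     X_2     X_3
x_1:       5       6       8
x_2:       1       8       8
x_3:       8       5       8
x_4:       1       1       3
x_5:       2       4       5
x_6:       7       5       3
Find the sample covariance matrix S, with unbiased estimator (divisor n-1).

Step 1 — column means:
  mean(X_1) = (5 + 1 + 8 + 1 + 2 + 7) / 6 = 24/6 = 4
  mean(X_2) = (6 + 8 + 5 + 1 + 4 + 5) / 6 = 29/6 = 4.8333
  mean(X_3) = (8 + 8 + 8 + 3 + 5 + 3) / 6 = 35/6 = 5.8333

Step 2 — sample covariance S[i,j] = (1/(n-1)) · Σ_k (x_{k,i} - mean_i) · (x_{k,j} - mean_j), with n-1 = 5.
  S[X_1,X_1] = ((1)·(1) + (-3)·(-3) + (4)·(4) + (-3)·(-3) + (-2)·(-2) + (3)·(3)) / 5 = 48/5 = 9.6
  S[X_1,X_2] = ((1)·(1.1667) + (-3)·(3.1667) + (4)·(0.1667) + (-3)·(-3.8333) + (-2)·(-0.8333) + (3)·(0.1667)) / 5 = 6/5 = 1.2
  S[X_1,X_3] = ((1)·(2.1667) + (-3)·(2.1667) + (4)·(2.1667) + (-3)·(-2.8333) + (-2)·(-0.8333) + (3)·(-2.8333)) / 5 = 6/5 = 1.2
  S[X_2,X_2] = ((1.1667)·(1.1667) + (3.1667)·(3.1667) + (0.1667)·(0.1667) + (-3.8333)·(-3.8333) + (-0.8333)·(-0.8333) + (0.1667)·(0.1667)) / 5 = 26.8333/5 = 5.3667
  S[X_2,X_3] = ((1.1667)·(2.1667) + (3.1667)·(2.1667) + (0.1667)·(2.1667) + (-3.8333)·(-2.8333) + (-0.8333)·(-0.8333) + (0.1667)·(-2.8333)) / 5 = 20.8333/5 = 4.1667
  S[X_3,X_3] = ((2.1667)·(2.1667) + (2.1667)·(2.1667) + (2.1667)·(2.1667) + (-2.8333)·(-2.8333) + (-0.8333)·(-0.8333) + (-2.8333)·(-2.8333)) / 5 = 30.8333/5 = 6.1667

S is symmetric (S[j,i] = S[i,j]). Assembling:

S = [[9.6, 1.2, 1.2],
 [1.2, 5.3667, 4.1667],
 [1.2, 4.1667, 6.1667]]


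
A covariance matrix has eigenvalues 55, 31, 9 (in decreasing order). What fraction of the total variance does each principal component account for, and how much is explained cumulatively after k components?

Step 1 — total variance = trace(Sigma) = Σ λ_i = 55 + 31 + 9 = 95.

Step 2 — fraction explained by component i = λ_i / Σ λ:
  PC1: 55/95 = 0.5789
  PC2: 31/95 = 0.3263
  PC3: 9/95 = 0.0947

Step 3 — cumulative fraction after k components = (λ_1 + ... + λ_k) / Σ λ:
  k = 1: 55/95 = 0.5789
  k = 2: (55 + 31)/95 = 86/95 = 0.9053
  k = 3: (55 + 31 + 9)/95 = 95/95 = 1

Summary (fraction, with percent):

explained: PC1 0.5789 (57.89%), PC2 0.3263 (32.63%), PC3 0.0947 (9.47%);  cumulative: 0.5789, 0.9053, 1


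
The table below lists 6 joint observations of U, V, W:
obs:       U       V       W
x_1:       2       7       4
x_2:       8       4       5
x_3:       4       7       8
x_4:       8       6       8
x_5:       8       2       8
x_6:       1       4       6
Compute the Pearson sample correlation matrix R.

Step 1 — column means:
  mean(U) = (2 + 8 + 4 + 8 + 8 + 1) / 6 = 31/6 = 5.1667
  mean(V) = (7 + 4 + 7 + 6 + 2 + 4) / 6 = 30/6 = 5
  mean(W) = (4 + 5 + 8 + 8 + 8 + 6) / 6 = 39/6 = 6.5

Step 2 — sample variances and covariances s[i,j] = (1/(n-1)) · Σ_k (x_{k,i} - mean_i) · (x_{k,j} - mean_j), with n-1 = 5:
  s[U,U] = ((-3.1667)·(-3.1667) + (2.8333)·(2.8333) + (-1.1667)·(-1.1667) + (2.8333)·(2.8333) + (2.8333)·(2.8333) + (-4.1667)·(-4.1667)) / 5 = 52.8333/5 = 10.5667
  s[U,V] = ((-3.1667)·(2) + (2.8333)·(-1) + (-1.1667)·(2) + (2.8333)·(1) + (2.8333)·(-3) + (-4.1667)·(-1)) / 5 = -13/5 = -2.6
  s[U,W] = ((-3.1667)·(-2.5) + (2.8333)·(-1.5) + (-1.1667)·(1.5) + (2.8333)·(1.5) + (2.8333)·(1.5) + (-4.1667)·(-0.5)) / 5 = 12.5/5 = 2.5
  s[V,V] = ((2)·(2) + (-1)·(-1) + (2)·(2) + (1)·(1) + (-3)·(-3) + (-1)·(-1)) / 5 = 20/5 = 4
  s[V,W] = ((2)·(-2.5) + (-1)·(-1.5) + (2)·(1.5) + (1)·(1.5) + (-3)·(1.5) + (-1)·(-0.5)) / 5 = -3/5 = -0.6
  s[W,W] = ((-2.5)·(-2.5) + (-1.5)·(-1.5) + (1.5)·(1.5) + (1.5)·(1.5) + (1.5)·(1.5) + (-0.5)·(-0.5)) / 5 = 15.5/5 = 3.1
  Sample standard deviations s_i = √(s[i,i]):
  s(U) = √(10.5667) = 3.2506
  s(V) = √(4) = 2
  s(W) = √(3.1) = 1.7607

Step 3 — r_{ij} = s_{ij} / (s_i · s_j):
  r[U,U] = 1 (diagonal).
  r[U,V] = -2.6 / (3.2506 · 2) = -2.6 / 6.5013 = -0.3999
  r[U,W] = 2.5 / (3.2506 · 1.7607) = 2.5 / 5.7233 = 0.4368
  r[V,V] = 1 (diagonal).
  r[V,W] = -0.6 / (2 · 1.7607) = -0.6 / 3.5214 = -0.1704
  r[W,W] = 1 (diagonal).

R is symmetric with unit diagonal. Assembling:

R = [[1, -0.3999, 0.4368],
 [-0.3999, 1, -0.1704],
 [0.4368, -0.1704, 1]]


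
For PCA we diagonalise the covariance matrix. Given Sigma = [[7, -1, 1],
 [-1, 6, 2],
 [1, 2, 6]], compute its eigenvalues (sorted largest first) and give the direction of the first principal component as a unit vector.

Step 1 — characteristic polynomial p(λ) = det(λI - Sigma) = λ³ - tr·λ² + c_1·λ - det, where tr = trace, c_1 = sum of the principal 2×2 minors, det = det(Sigma):
  tr = 7 + 6 + 6 = 19,
  c_1 = (7·6 - (-1)²) + (7·6 - (1)²) + (6·6 - (2)²) = 41 + 41 + 32 = 114,
  det = 7·(6·6 - (2)²) - (-1)·((-1)·6 - (2)·(1)) + (1)·((-1)·(2) - 6·(1)) = 7·(32) - (-1)·(-8) + (1)·(-8) = 208.
  So p(λ) = λ³ - 19λ² + 114λ - 208.
Step 2 — look for an integer root (rational root theorem: any rational root is an integer divisor of 208). Testing λ = 8:
  p(8) = 512 - 1216 + 912 - 208 = 0  ✓
  Dividing out (λ - 8): p(λ) = (λ - 8)(λ² - 11λ + 26).
Step 3 — remaining eigenvalues from the quadratic λ² - 11λ + 26 = 0:
  Δ = 11² - 4·26 = 121 - 104 = 17,  λ = (11 ± √17)/2 = (11 ± 4.1231)/2 ≈ 7.5616 or 3.4384.
  Sorted: λ_1 = 8,  λ_2 = 7.5616,  λ_3 = 3.4384  (check: sum = 19 = tr ✓).

Step 4 — unit eigenvector for λ_1 = 8: v spans the null space of (Sigma - λ_1 I), whose rows are
  r_1 = (-1, -1, 1),  r_2 = (-1, -2, 2),  r_3 = (1, 2, -2).
  v is orthogonal to every row, so take v ∝ r_1 × r_2 = ((-1)·(2) - (1)·(-2), (1)·(-1) - (-1)·(2), (-1)·(-2) - (-1)·(-1)) = (0, 1, 1).
  Let u = (0, 1, 1).
  ||u|| = √((0)² + (1)² + (1)²) = √(2) ≈ 1.4142,  v_1 = u/||u|| ≈ (0, 0.7071, 0.7071) (||v_1|| = 1).

λ_1 = 8,  λ_2 = 7.5616,  λ_3 = 3.4384;  v_1 ≈ (0, 0.7071, 0.7071)


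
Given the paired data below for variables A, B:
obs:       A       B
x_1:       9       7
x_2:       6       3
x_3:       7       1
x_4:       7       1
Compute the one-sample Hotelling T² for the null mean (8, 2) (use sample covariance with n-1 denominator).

Step 1 — sample mean vector:
  mean(A) = (9 + 6 + 7 + 7) / 4 = 29/4 = 7.25
  mean(B) = (7 + 3 + 1 + 1) / 4 = 12/4 = 3
  x̄ = (7.25, 3),  deviation x̄ - mu_0 = (7.25, 3) - (8, 2) = (-0.75, 1).

Step 2 — sample covariance matrix, S[i,j] = (1/(n-1)) · Σ_k (x_{k,i} - mean_i) · (x_{k,j} - mean_j), divisor n-1 = 3:
  S[A,A] = ((1.75)·(1.75) + (-1.25)·(-1.25) + (-0.25)·(-0.25) + (-0.25)·(-0.25)) / 3 = 4.75/3 = 1.5833
  S[A,B] = ((1.75)·(4) + (-1.25)·(0) + (-0.25)·(-2) + (-0.25)·(-2)) / 3 = 8/3 = 2.6667
  S[B,B] = ((4)·(4) + (0)·(0) + (-2)·(-2) + (-2)·(-2)) / 3 = 24/3 = 8
  S = [[1.5833, 2.6667],
 [2.6667, 8]].

Step 3 — invert S. det(S) = 1.5833·8 - (2.6667)² = 5.5556.
  S^{-1} = (1/det) · [[d, -b], [-b, a]] = [[1.44, -0.48],
 [-0.48, 0.285]].

Step 4 — quadratic form (x̄ - mu_0)^T · S^{-1} · (x̄ - mu_0):
  S^{-1} · (x̄ - mu_0) = (-1.56, 0.645),
  (x̄ - mu_0)^T · [...] = (-0.75)·(-1.56) + (1)·(0.645) = 1.815.

Step 5 — scale by n: T² = 4 · 1.815 = 7.26.

T² ≈ 7.26


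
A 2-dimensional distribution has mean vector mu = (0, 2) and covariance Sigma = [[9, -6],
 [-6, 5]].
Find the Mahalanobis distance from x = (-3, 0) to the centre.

Step 1 — centre the observation: (x - mu) = (-3, -2).

Step 2 — invert Sigma. det(Sigma) = 9·5 - (-6)² = 9.
  Sigma^{-1} = (1/det) · [[d, -b], [-b, a]] = [[0.5556, 0.6667],
 [0.6667, 1]].

Step 3 — form the quadratic (x - mu)^T · Sigma^{-1} · (x - mu):
  Sigma^{-1} · (x - mu) = (-3, -4).
  (x - mu)^T · [Sigma^{-1} · (x - mu)] = (-3)·(-3) + (-2)·(-4) = 17.

Step 4 — take square root: d = √(17) ≈ 4.1231.

d(x, mu) = √(17) ≈ 4.1231


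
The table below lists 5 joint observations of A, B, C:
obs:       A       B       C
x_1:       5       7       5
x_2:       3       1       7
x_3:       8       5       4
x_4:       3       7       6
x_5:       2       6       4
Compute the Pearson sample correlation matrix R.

Step 1 — column means:
  mean(A) = (5 + 3 + 8 + 3 + 2) / 5 = 21/5 = 4.2
  mean(B) = (7 + 1 + 5 + 7 + 6) / 5 = 26/5 = 5.2
  mean(C) = (5 + 7 + 4 + 6 + 4) / 5 = 26/5 = 5.2

Step 2 — sample variances and covariances s[i,j] = (1/(n-1)) · Σ_k (x_{k,i} - mean_i) · (x_{k,j} - mean_j), with n-1 = 4:
  s[A,A] = ((0.8)·(0.8) + (-1.2)·(-1.2) + (3.8)·(3.8) + (-1.2)·(-1.2) + (-2.2)·(-2.2)) / 4 = 22.8/4 = 5.7
  s[A,B] = ((0.8)·(1.8) + (-1.2)·(-4.2) + (3.8)·(-0.2) + (-1.2)·(1.8) + (-2.2)·(0.8)) / 4 = 1.8/4 = 0.45
  s[A,C] = ((0.8)·(-0.2) + (-1.2)·(1.8) + (3.8)·(-1.2) + (-1.2)·(0.8) + (-2.2)·(-1.2)) / 4 = -5.2/4 = -1.3
  s[B,B] = ((1.8)·(1.8) + (-4.2)·(-4.2) + (-0.2)·(-0.2) + (1.8)·(1.8) + (0.8)·(0.8)) / 4 = 24.8/4 = 6.2
  s[B,C] = ((1.8)·(-0.2) + (-4.2)·(1.8) + (-0.2)·(-1.2) + (1.8)·(0.8) + (0.8)·(-1.2)) / 4 = -7.2/4 = -1.8
  s[C,C] = ((-0.2)·(-0.2) + (1.8)·(1.8) + (-1.2)·(-1.2) + (0.8)·(0.8) + (-1.2)·(-1.2)) / 4 = 6.8/4 = 1.7
  Sample standard deviations s_i = √(s[i,i]):
  s(A) = √(5.7) = 2.3875
  s(B) = √(6.2) = 2.49
  s(C) = √(1.7) = 1.3038

Step 3 — r_{ij} = s_{ij} / (s_i · s_j):
  r[A,A] = 1 (diagonal).
  r[A,B] = 0.45 / (2.3875 · 2.49) = 0.45 / 5.9447 = 0.0757
  r[A,C] = -1.3 / (2.3875 · 1.3038) = -1.3 / 3.1129 = -0.4176
  r[B,B] = 1 (diagonal).
  r[B,C] = -1.8 / (2.49 · 1.3038) = -1.8 / 3.2465 = -0.5544
  r[C,C] = 1 (diagonal).

R is symmetric with unit diagonal. Assembling:

R = [[1, 0.0757, -0.4176],
 [0.0757, 1, -0.5544],
 [-0.4176, -0.5544, 1]]


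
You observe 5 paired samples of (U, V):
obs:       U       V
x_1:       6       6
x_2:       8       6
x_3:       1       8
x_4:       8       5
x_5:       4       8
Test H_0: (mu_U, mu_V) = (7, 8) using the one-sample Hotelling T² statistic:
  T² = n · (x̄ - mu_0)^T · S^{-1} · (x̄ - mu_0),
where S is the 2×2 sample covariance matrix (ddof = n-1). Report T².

Step 1 — sample mean vector:
  mean(U) = (6 + 8 + 1 + 8 + 4) / 5 = 27/5 = 5.4
  mean(V) = (6 + 6 + 8 + 5 + 8) / 5 = 33/5 = 6.6
  x̄ = (5.4, 6.6),  deviation x̄ - mu_0 = (5.4, 6.6) - (7, 8) = (-1.6, -1.4).

Step 2 — sample covariance matrix, S[i,j] = (1/(n-1)) · Σ_k (x_{k,i} - mean_i) · (x_{k,j} - mean_j), divisor n-1 = 4:
  S[U,U] = ((0.6)·(0.6) + (2.6)·(2.6) + (-4.4)·(-4.4) + (2.6)·(2.6) + (-1.4)·(-1.4)) / 4 = 35.2/4 = 8.8
  S[U,V] = ((0.6)·(-0.6) + (2.6)·(-0.6) + (-4.4)·(1.4) + (2.6)·(-1.6) + (-1.4)·(1.4)) / 4 = -14.2/4 = -3.55
  S[V,V] = ((-0.6)·(-0.6) + (-0.6)·(-0.6) + (1.4)·(1.4) + (-1.6)·(-1.6) + (1.4)·(1.4)) / 4 = 7.2/4 = 1.8
  S = [[8.8, -3.55],
 [-3.55, 1.8]].

Step 3 — invert S. det(S) = 8.8·1.8 - (-3.55)² = 3.2375.
  S^{-1} = (1/det) · [[d, -b], [-b, a]] = [[0.556, 1.0965],
 [1.0965, 2.7181]].

Step 4 — quadratic form (x̄ - mu_0)^T · S^{-1} · (x̄ - mu_0):
  S^{-1} · (x̄ - mu_0) = (-2.4247, -5.5598),
  (x̄ - mu_0)^T · [...] = (-1.6)·(-2.4247) + (-1.4)·(-5.5598) = 11.6633.

Step 5 — scale by n: T² = 5 · 11.6633 = 58.3166.

T² ≈ 58.3166


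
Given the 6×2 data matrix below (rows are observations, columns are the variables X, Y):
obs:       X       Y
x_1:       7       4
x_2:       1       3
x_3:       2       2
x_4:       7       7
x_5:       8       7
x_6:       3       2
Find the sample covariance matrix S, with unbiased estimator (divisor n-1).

Step 1 — column means:
  mean(X) = (7 + 1 + 2 + 7 + 8 + 3) / 6 = 28/6 = 4.6667
  mean(Y) = (4 + 3 + 2 + 7 + 7 + 2) / 6 = 25/6 = 4.1667

Step 2 — sample covariance S[i,j] = (1/(n-1)) · Σ_k (x_{k,i} - mean_i) · (x_{k,j} - mean_j), with n-1 = 5.
  S[X,X] = ((2.3333)·(2.3333) + (-3.6667)·(-3.6667) + (-2.6667)·(-2.6667) + (2.3333)·(2.3333) + (3.3333)·(3.3333) + (-1.6667)·(-1.6667)) / 5 = 45.3333/5 = 9.0667
  S[X,Y] = ((2.3333)·(-0.1667) + (-3.6667)·(-1.1667) + (-2.6667)·(-2.1667) + (2.3333)·(2.8333) + (3.3333)·(2.8333) + (-1.6667)·(-2.1667)) / 5 = 29.3333/5 = 5.8667
  S[Y,Y] = ((-0.1667)·(-0.1667) + (-1.1667)·(-1.1667) + (-2.1667)·(-2.1667) + (2.8333)·(2.8333) + (2.8333)·(2.8333) + (-2.1667)·(-2.1667)) / 5 = 26.8333/5 = 5.3667

S is symmetric (S[j,i] = S[i,j]). Assembling:

S = [[9.0667, 5.8667],
 [5.8667, 5.3667]]


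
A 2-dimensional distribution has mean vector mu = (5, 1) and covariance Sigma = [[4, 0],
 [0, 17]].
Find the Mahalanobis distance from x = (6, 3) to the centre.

Step 1 — centre the observation: (x - mu) = (1, 2).

Step 2 — invert Sigma. det(Sigma) = 4·17 - (0)² = 68.
  Sigma^{-1} = (1/det) · [[d, -b], [-b, a]] = [[0.25, 0],
 [0, 0.0588]].

Step 3 — form the quadratic (x - mu)^T · Sigma^{-1} · (x - mu):
  Sigma^{-1} · (x - mu) = (0.25, 0.1176).
  (x - mu)^T · [Sigma^{-1} · (x - mu)] = (1)·(0.25) + (2)·(0.1176) = 0.4853.

Step 4 — take square root: d = √(0.4853) ≈ 0.6966.

d(x, mu) = √(0.4853) ≈ 0.6966


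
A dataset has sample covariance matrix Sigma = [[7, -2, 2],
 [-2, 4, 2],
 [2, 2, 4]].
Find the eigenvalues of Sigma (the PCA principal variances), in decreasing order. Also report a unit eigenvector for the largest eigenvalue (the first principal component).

Step 1 — characteristic polynomial p(λ) = det(λI - Sigma) = λ³ - tr·λ² + c_1·λ - det, where tr = trace, c_1 = sum of the principal 2×2 minors, det = det(Sigma):
  tr = 7 + 4 + 4 = 15,
  c_1 = (7·4 - (-2)²) + (7·4 - (2)²) + (4·4 - (2)²) = 24 + 24 + 12 = 60,
  det = 7·(4·4 - (2)²) - (-2)·((-2)·4 - (2)·(2)) + (2)·((-2)·(2) - 4·(2)) = 7·(12) - (-2)·(-12) + (2)·(-12) = 36.
  So p(λ) = λ³ - 15λ² + 60λ - 36.
Step 2 — look for an integer root (rational root theorem: any rational root is an integer divisor of 36). Testing λ = 6:
  p(6) = 216 - 540 + 360 - 36 = 0  ✓
  Dividing out (λ - 6): p(λ) = (λ - 6)(λ² - 9λ + 6).
Step 3 — remaining eigenvalues from the quadratic λ² - 9λ + 6 = 0:
  Δ = 9² - 4·6 = 81 - 24 = 57,  λ = (9 ± √57)/2 = (9 ± 7.5498)/2 ≈ 8.2749 or 0.7251.
  Sorted: λ_1 = 8.2749,  λ_2 = 6,  λ_3 = 0.7251  (check: sum = 15 = tr ✓).

Step 4 — unit eigenvector for λ_1 ≈ 8.2749: v spans the null space of (Sigma - λ_1 I), whose rows are
  r_1 = (-1.2749, -2, 2),  r_2 = (-2, -4.2749, 2),  r_3 = (2, 2, -4.2749).
  v is orthogonal to every row, so take v ∝ r_1 × r_2 = ((-2)·(2) - (2)·(-4.2749), (2)·(-2) - (-1.2749)·(2), (-1.2749)·(-4.2749) - (-2)·(-2)) ≈ (4.5498, -1.4502, 1.4502).
  Let u = (4.5498, -1.4502, 1.4502).
  ||u|| = √((4.5498)² + (-1.4502)² + (1.4502)²) = √(24.907) ≈ 4.9907,  v_1 = u/||u|| ≈ (0.9117, -0.2906, 0.2906) (||v_1|| = 1).

λ_1 = 8.2749,  λ_2 = 6,  λ_3 = 0.7251;  v_1 ≈ (0.9117, -0.2906, 0.2906)


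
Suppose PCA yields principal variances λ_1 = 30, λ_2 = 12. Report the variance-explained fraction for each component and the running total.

Step 1 — total variance = trace(Sigma) = Σ λ_i = 30 + 12 = 42.

Step 2 — fraction explained by component i = λ_i / Σ λ:
  PC1: 30/42 = 0.7143
  PC2: 12/42 = 0.2857

Step 3 — cumulative fraction after k components = (λ_1 + ... + λ_k) / Σ λ:
  k = 1: 30/42 = 0.7143
  k = 2: (30 + 12)/42 = 42/42 = 1

Summary (fraction, with percent):

explained: PC1 0.7143 (71.43%), PC2 0.2857 (28.57%);  cumulative: 0.7143, 1


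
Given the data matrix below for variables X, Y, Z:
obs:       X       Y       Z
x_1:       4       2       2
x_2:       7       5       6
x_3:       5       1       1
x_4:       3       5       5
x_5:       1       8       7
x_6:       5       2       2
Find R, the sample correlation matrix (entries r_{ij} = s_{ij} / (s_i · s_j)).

Step 1 — column means:
  mean(X) = (4 + 7 + 5 + 3 + 1 + 5) / 6 = 25/6 = 4.1667
  mean(Y) = (2 + 5 + 1 + 5 + 8 + 2) / 6 = 23/6 = 3.8333
  mean(Z) = (2 + 6 + 1 + 5 + 7 + 2) / 6 = 23/6 = 3.8333

Step 2 — sample variances and covariances s[i,j] = (1/(n-1)) · Σ_k (x_{k,i} - mean_i) · (x_{k,j} - mean_j), with n-1 = 5:
  s[X,X] = ((-0.1667)·(-0.1667) + (2.8333)·(2.8333) + (0.8333)·(0.8333) + (-1.1667)·(-1.1667) + (-3.1667)·(-3.1667) + (0.8333)·(0.8333)) / 5 = 20.8333/5 = 4.1667
  s[X,Y] = ((-0.1667)·(-1.8333) + (2.8333)·(1.1667) + (0.8333)·(-2.8333) + (-1.1667)·(1.1667) + (-3.1667)·(4.1667) + (0.8333)·(-1.8333)) / 5 = -14.8333/5 = -2.9667
  s[X,Z] = ((-0.1667)·(-1.8333) + (2.8333)·(2.1667) + (0.8333)·(-2.8333) + (-1.1667)·(1.1667) + (-3.1667)·(3.1667) + (0.8333)·(-1.8333)) / 5 = -8.8333/5 = -1.7667
  s[Y,Y] = ((-1.8333)·(-1.8333) + (1.1667)·(1.1667) + (-2.8333)·(-2.8333) + (1.1667)·(1.1667) + (4.1667)·(4.1667) + (-1.8333)·(-1.8333)) / 5 = 34.8333/5 = 6.9667
  s[Y,Z] = ((-1.8333)·(-1.8333) + (1.1667)·(2.1667) + (-2.8333)·(-2.8333) + (1.1667)·(1.1667) + (4.1667)·(3.1667) + (-1.8333)·(-1.8333)) / 5 = 31.8333/5 = 6.3667
  s[Z,Z] = ((-1.8333)·(-1.8333) + (2.1667)·(2.1667) + (-2.8333)·(-2.8333) + (1.1667)·(1.1667) + (3.1667)·(3.1667) + (-1.8333)·(-1.8333)) / 5 = 30.8333/5 = 6.1667
  Sample standard deviations s_i = √(s[i,i]):
  s(X) = √(4.1667) = 2.0412
  s(Y) = √(6.9667) = 2.6394
  s(Z) = √(6.1667) = 2.4833

Step 3 — r_{ij} = s_{ij} / (s_i · s_j):
  r[X,X] = 1 (diagonal).
  r[X,Y] = -2.9667 / (2.0412 · 2.6394) = -2.9667 / 5.3877 = -0.5506
  r[X,Z] = -1.7667 / (2.0412 · 2.4833) = -1.7667 / 5.069 = -0.3485
  r[Y,Y] = 1 (diagonal).
  r[Y,Z] = 6.3667 / (2.6394 · 2.4833) = 6.3667 / 6.5545 = 0.9713
  r[Z,Z] = 1 (diagonal).

R is symmetric with unit diagonal. Assembling:

R = [[1, -0.5506, -0.3485],
 [-0.5506, 1, 0.9713],
 [-0.3485, 0.9713, 1]]


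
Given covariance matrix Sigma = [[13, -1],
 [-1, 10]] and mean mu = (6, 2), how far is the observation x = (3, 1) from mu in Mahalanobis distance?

Step 1 — centre the observation: (x - mu) = (-3, -1).

Step 2 — invert Sigma. det(Sigma) = 13·10 - (-1)² = 129.
  Sigma^{-1} = (1/det) · [[d, -b], [-b, a]] = [[0.0775, 0.0078],
 [0.0078, 0.1008]].

Step 3 — form the quadratic (x - mu)^T · Sigma^{-1} · (x - mu):
  Sigma^{-1} · (x - mu) = (-0.2403, -0.124).
  (x - mu)^T · [Sigma^{-1} · (x - mu)] = (-3)·(-0.2403) + (-1)·(-0.124) = 0.845.

Step 4 — take square root: d = √(0.845) ≈ 0.9192.

d(x, mu) = √(0.845) ≈ 0.9192


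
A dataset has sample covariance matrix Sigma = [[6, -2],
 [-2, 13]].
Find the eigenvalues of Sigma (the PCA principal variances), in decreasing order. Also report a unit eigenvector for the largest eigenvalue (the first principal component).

Step 1 — characteristic polynomial of 2×2 Sigma:
  det(Sigma - λI) = λ² - trace · λ + det = 0.
  trace = 6 + 13 = 19, det = 6·13 - (-2)² = 74.
Step 2 — discriminant:
  Δ = trace² - 4·det = 361 - 296 = 65.
Step 3 — eigenvalues:
  λ = (trace ± √Δ)/2 = (19 ± 8.0623)/2,
  λ_1 = 13.5311,  λ_2 = 5.4689.

Step 4 — unit eigenvector for λ_1: solve (Sigma - λ_1 I)v = 0. First row:
  (6 - 13.5311)·v_x + (-2)·v_y = 0, i.e. (-7.5311)·v_x + (-2)·v_y = 0,
  so v ∝ (b, λ_1 - a) = (-2, 7.5311); multiply by -1 so the first entry is positive: u = (2, -7.5311).
  ||u|| = √((2)² + (-7.5311)²) = √(60.7179) ≈ 7.7922,
  v_1 = u/||u|| ≈ (0.2567, -0.9665) (||v_1|| = 1).

λ_1 = 13.5311,  λ_2 = 5.4689;  v_1 ≈ (0.2567, -0.9665)


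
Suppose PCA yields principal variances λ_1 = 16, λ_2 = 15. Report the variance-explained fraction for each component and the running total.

Step 1 — total variance = trace(Sigma) = Σ λ_i = 16 + 15 = 31.

Step 2 — fraction explained by component i = λ_i / Σ λ:
  PC1: 16/31 = 0.5161
  PC2: 15/31 = 0.4839

Step 3 — cumulative fraction after k components = (λ_1 + ... + λ_k) / Σ λ:
  k = 1: 16/31 = 0.5161
  k = 2: (16 + 15)/31 = 31/31 = 1

Summary (fraction, with percent):

explained: PC1 0.5161 (51.61%), PC2 0.4839 (48.39%);  cumulative: 0.5161, 1
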